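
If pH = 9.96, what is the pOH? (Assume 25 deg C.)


At 25 deg C, pH + pOH = 14.
pOH = 14 - pH = 14 - 9.96
pOH = 4.04:

4.04


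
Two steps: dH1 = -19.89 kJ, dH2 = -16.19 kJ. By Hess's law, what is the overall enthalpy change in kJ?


Hess's law: enthalpy is a state function, so add the step enthalpies.
dH_total = dH1 + dH2 = -19.89 + (-16.19)
dH_total = -36.08 kJ:

-36.08 kJ


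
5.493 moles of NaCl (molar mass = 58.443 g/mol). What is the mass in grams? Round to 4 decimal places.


mass = n * M
mass = 5.493 * 58.443
mass = 321.027399 g, rounded to 4 dp:

321.0274 g


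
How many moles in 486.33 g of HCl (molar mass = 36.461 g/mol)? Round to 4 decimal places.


n = mass / M
n = 486.33 / 36.461
n = 13.33836154 mol, rounded to 4 dp:

13.3384 mol


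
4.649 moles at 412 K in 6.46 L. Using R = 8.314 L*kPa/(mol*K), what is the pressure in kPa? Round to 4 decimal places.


PV = nRT, solve for P = nRT / V.
nRT = 4.649 * 8.314 * 412 = 15924.5358
P = 15924.5358 / 6.46
P = 2465.09842105 kPa, rounded to 4 dp:

2465.0984 kPa


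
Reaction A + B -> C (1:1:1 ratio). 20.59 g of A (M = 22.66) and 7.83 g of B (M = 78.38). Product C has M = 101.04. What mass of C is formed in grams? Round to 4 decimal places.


Find moles of each reactant; the smaller value is the limiting reagent in a 1:1:1 reaction, so moles_C equals moles of the limiter.
n_A = mass_A / M_A = 20.59 / 22.66 = 0.90865 mol
n_B = mass_B / M_B = 7.83 / 78.38 = 0.099898 mol
Limiting reagent: B (smaller), n_limiting = 0.099898 mol
mass_C = n_limiting * M_C = 0.099898 * 101.04
mass_C = 10.09369392 g, rounded to 4 dp:

10.0937 g


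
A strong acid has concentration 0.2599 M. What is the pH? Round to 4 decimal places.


A strong acid dissociates completely, so [H+] equals the given concentration.
pH = -log10([H+]) = -log10(0.2599)
pH = 0.58519372, rounded to 4 dp:

0.5852


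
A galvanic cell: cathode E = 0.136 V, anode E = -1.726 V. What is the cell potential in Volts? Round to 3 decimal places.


Standard cell potential: E_cell = E_cathode - E_anode.
E_cell = 0.136 - (-1.726)
E_cell = 1.862 V, rounded to 3 dp:

1.862 V


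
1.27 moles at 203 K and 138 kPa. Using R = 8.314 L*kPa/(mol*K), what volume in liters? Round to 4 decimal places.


PV = nRT, solve for V = nRT / P.
nRT = 1.27 * 8.314 * 203 = 2143.4323
V = 2143.4323 / 138
V = 15.53211812 L, rounded to 4 dp:

15.5321 L


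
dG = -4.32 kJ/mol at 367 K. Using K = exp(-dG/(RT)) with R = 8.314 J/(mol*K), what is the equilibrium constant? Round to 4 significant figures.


dG is in kJ/mol; multiply by 1000 to match R in J/(mol*K).
RT = 8.314 * 367 = 3051.238 J/mol
exponent = -dG*1000 / (RT) = -(-4.32*1000) / 3051.238 = 1.41581876
K = exp(1.41581876)
K = 4.1198583, rounded to 4 significant figures:

4.120


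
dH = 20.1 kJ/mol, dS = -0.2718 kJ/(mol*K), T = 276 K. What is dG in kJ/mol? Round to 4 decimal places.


Gibbs: dG = dH - T*dS (consistent units, dS already in kJ/(mol*K)).
T*dS = 276 * -0.2718 = -75.0168
dG = 20.1 - (-75.0168)
dG = 95.1168 kJ/mol, rounded to 4 dp:

95.1168 kJ/mol


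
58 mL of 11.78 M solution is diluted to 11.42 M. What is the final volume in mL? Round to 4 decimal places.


Dilution: M1*V1 = M2*V2, solve for V2.
V2 = M1*V1 / M2
V2 = 11.78 * 58 / 11.42
V2 = 683.24 / 11.42
V2 = 59.82837128 mL, rounded to 4 dp:

59.8284 mL


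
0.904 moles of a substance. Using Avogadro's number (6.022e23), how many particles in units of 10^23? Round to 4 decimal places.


N = n * NA, then divide by 1e23 for the requested units.
N / 1e23 = n * 6.022
N / 1e23 = 0.904 * 6.022
N / 1e23 = 5.443888, rounded to 4 dp:

5.4439


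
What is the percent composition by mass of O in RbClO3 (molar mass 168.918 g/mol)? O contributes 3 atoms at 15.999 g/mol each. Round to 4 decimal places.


pct = 100 * (n_elem * M_elem) / M_total
mass_contribution = 3 * 15.999 = 47.997 g/mol
pct = 100 * 47.997 / 168.918
pct = 28.41437857 %, rounded to 4 dp:

28.4144 %


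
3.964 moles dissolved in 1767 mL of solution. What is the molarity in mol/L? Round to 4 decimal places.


Convert volume to liters: V_L = V_mL / 1000.
V_L = 1767 / 1000 = 1.767 L
M = n / V_L = 3.964 / 1.767
M = 2.24335031 mol/L, rounded to 4 dp:

2.2434 mol/L


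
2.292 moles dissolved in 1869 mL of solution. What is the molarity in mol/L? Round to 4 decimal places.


Convert volume to liters: V_L = V_mL / 1000.
V_L = 1869 / 1000 = 1.869 L
M = n / V_L = 2.292 / 1.869
M = 1.22632424 mol/L, rounded to 4 dp:

1.2263 mol/L


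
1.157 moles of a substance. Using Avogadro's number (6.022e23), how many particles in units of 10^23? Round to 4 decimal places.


N = n * NA, then divide by 1e23 for the requested units.
N / 1e23 = n * 6.022
N / 1e23 = 1.157 * 6.022
N / 1e23 = 6.967454, rounded to 4 dp:

6.9675


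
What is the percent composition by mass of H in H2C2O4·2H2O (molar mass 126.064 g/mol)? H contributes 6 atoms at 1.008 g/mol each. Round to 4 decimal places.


pct = 100 * (n_elem * M_elem) / M_total
mass_contribution = 6 * 1.008 = 6.048 g/mol
pct = 100 * 6.048 / 126.064
pct = 4.79756314 %, rounded to 4 dp:

4.7976 %


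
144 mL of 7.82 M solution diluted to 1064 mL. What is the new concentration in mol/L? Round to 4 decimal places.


Dilution: M1*V1 = M2*V2, solve for M2.
M2 = M1*V1 / V2
M2 = 7.82 * 144 / 1064
M2 = 1126.08 / 1064
M2 = 1.05834586 mol/L, rounded to 4 dp:

1.0583 mol/L


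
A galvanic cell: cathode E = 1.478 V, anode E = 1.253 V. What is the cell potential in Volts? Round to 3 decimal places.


Standard cell potential: E_cell = E_cathode - E_anode.
E_cell = 1.478 - (1.253)
E_cell = 0.225 V, rounded to 3 dp:

0.225 V


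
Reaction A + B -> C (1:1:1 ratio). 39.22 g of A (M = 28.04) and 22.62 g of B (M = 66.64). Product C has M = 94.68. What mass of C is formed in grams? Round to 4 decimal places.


Find moles of each reactant; the smaller value is the limiting reagent in a 1:1:1 reaction, so moles_C equals moles of the limiter.
n_A = mass_A / M_A = 39.22 / 28.04 = 1.398716 mol
n_B = mass_B / M_B = 22.62 / 66.64 = 0.339436 mol
Limiting reagent: B (smaller), n_limiting = 0.339436 mol
mass_C = n_limiting * M_C = 0.339436 * 94.68
mass_C = 32.13780048 g, rounded to 4 dp:

32.1378 g


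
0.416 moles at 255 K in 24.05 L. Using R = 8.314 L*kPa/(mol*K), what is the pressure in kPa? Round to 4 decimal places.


PV = nRT, solve for P = nRT / V.
nRT = 0.416 * 8.314 * 255 = 881.9491
P = 881.9491 / 24.05
P = 36.67148025 kPa, rounded to 4 dp:

36.6715 kPa


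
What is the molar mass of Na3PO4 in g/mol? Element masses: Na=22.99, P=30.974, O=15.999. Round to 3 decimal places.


M = sum(count * atomic_mass) over atoms.
M = 3*22.99 + 1*30.974 + 4*15.999
M = 68.97 + 30.974 + 63.996
M = 163.94 g/mol, rounded to 3 dp:

163.940 g/mol


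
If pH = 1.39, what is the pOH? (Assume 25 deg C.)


At 25 deg C, pH + pOH = 14.
pOH = 14 - pH = 14 - 1.39
pOH = 12.61:

12.61


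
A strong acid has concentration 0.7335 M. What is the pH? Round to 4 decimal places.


A strong acid dissociates completely, so [H+] equals the given concentration.
pH = -log10([H+]) = -log10(0.7335)
pH = 0.13459988, rounded to 4 dp:

0.1346


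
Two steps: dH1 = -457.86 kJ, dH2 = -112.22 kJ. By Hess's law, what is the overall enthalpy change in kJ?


Hess's law: enthalpy is a state function, so add the step enthalpies.
dH_total = dH1 + dH2 = -457.86 + (-112.22)
dH_total = -570.08 kJ:

-570.08 kJ


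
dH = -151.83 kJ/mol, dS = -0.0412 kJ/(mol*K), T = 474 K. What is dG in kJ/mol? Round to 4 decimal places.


Gibbs: dG = dH - T*dS (consistent units, dS already in kJ/(mol*K)).
T*dS = 474 * -0.0412 = -19.5288
dG = -151.83 - (-19.5288)
dG = -132.3012 kJ/mol, rounded to 4 dp:

-132.3012 kJ/mol


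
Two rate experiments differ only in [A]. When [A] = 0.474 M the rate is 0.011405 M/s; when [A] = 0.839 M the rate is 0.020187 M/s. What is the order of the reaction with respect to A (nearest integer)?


Rate is proportional to [A]^n, so rate2/rate1 = ([A]2/[A]1)^n. Take logs to solve for n.
rate2/rate1 = 0.020187 / 0.011405 = 1.77
[A]2/[A]1 = 0.839 / 0.474 = 1.77
n = ln(1.77) / ln(1.77) = 1.0
Nearest integer order:

1


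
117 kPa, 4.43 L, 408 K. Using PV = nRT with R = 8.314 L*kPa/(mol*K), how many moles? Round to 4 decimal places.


PV = nRT, solve for n = PV / (RT).
PV = 117 * 4.43 = 518.31
RT = 8.314 * 408 = 3392.112
n = 518.31 / 3392.112
n = 0.15279861 mol, rounded to 4 dp:

0.1528 mol


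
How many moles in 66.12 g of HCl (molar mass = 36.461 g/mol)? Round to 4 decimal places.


n = mass / M
n = 66.12 / 36.461
n = 1.8134445 mol, rounded to 4 dp:

1.8134 mol


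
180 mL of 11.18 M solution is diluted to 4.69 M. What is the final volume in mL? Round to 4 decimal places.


Dilution: M1*V1 = M2*V2, solve for V2.
V2 = M1*V1 / M2
V2 = 11.18 * 180 / 4.69
V2 = 2012.4 / 4.69
V2 = 429.08315565 mL, rounded to 4 dp:

429.0832 mL


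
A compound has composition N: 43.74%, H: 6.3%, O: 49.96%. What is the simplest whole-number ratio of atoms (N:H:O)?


Assume 100 g of compound, divide each mass% by atomic mass to get moles, then normalize by the smallest to get a raw atom ratio.
Moles per 100 g: N: 43.74/14.007 = 3.1227, H: 6.3/1.008 = 6.25, O: 49.96/15.999 = 3.1227
Raw ratio (divide by min = 3.1227): N: 1.0, H: 2.001, O: 1.0
Multiply by 1 to clear fractions: N: 1.0 ~= 1, H: 2.001 ~= 2, O: 1.0 ~= 1
Reduce by GCD to get the simplest whole-number ratio:

1:2:1


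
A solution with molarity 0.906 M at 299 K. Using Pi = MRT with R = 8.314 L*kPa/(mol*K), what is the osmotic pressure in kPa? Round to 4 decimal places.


Osmotic pressure (van't Hoff): Pi = M*R*T.
RT = 8.314 * 299 = 2485.886
Pi = 0.906 * 2485.886
Pi = 2252.212716 kPa, rounded to 4 dp:

2252.2127 kPa


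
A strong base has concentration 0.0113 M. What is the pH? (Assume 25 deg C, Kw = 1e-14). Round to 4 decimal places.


A strong base dissociates completely, so [OH-] equals the given concentration.
pOH = -log10([OH-]) = -log10(0.0113) = 1.946922
pH = 14 - pOH = 14 - 1.946922
pH = 12.053078, rounded to 4 dp:

12.0531


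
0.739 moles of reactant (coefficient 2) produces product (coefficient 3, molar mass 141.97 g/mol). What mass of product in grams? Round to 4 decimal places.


Use the coefficient ratio to convert reactant moles to product moles, then multiply by the product's molar mass.
moles_P = moles_R * (coeff_P / coeff_R) = 0.739 * (3/2) = 1.1085
mass_P = moles_P * M_P = 1.1085 * 141.97
mass_P = 157.373745 g, rounded to 4 dp:

157.3737 g


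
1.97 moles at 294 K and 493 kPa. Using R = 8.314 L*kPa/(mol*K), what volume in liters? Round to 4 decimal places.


PV = nRT, solve for V = nRT / P.
nRT = 1.97 * 8.314 * 294 = 4815.3025
V = 4815.3025 / 493
V = 9.76734787 L, rounded to 4 dp:

9.7673 L


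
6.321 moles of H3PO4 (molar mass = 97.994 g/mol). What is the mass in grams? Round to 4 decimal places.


mass = n * M
mass = 6.321 * 97.994
mass = 619.420074 g, rounded to 4 dp:

619.4201 g


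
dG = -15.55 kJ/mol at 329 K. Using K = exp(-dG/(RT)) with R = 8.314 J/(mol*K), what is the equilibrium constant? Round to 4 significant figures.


dG is in kJ/mol; multiply by 1000 to match R in J/(mol*K).
RT = 8.314 * 329 = 2735.306 J/mol
exponent = -dG*1000 / (RT) = -(-15.55*1000) / 2735.306 = 5.68492154
K = exp(5.68492154)
K = 294.39475, rounded to 4 significant figures:

294.4


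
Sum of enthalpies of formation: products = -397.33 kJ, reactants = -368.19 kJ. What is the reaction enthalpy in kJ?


dH_rxn = sum(dH_f products) - sum(dH_f reactants)
dH_rxn = -397.33 - (-368.19)
dH_rxn = -29.14 kJ:

-29.14 kJ


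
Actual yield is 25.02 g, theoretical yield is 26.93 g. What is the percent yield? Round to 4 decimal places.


% yield = 100 * actual / theoretical
% yield = 100 * 25.02 / 26.93
% yield = 92.90753806 %, rounded to 4 dp:

92.9075 %


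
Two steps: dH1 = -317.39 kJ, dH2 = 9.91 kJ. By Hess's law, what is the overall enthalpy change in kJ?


Hess's law: enthalpy is a state function, so add the step enthalpies.
dH_total = dH1 + dH2 = -317.39 + (9.91)
dH_total = -307.48 kJ:

-307.48 kJ


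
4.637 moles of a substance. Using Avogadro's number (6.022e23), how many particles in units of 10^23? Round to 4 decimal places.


N = n * NA, then divide by 1e23 for the requested units.
N / 1e23 = n * 6.022
N / 1e23 = 4.637 * 6.022
N / 1e23 = 27.924014, rounded to 4 dp:

27.9240


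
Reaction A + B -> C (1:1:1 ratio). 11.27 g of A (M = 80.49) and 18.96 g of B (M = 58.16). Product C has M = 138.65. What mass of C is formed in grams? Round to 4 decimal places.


Find moles of each reactant; the smaller value is the limiting reagent in a 1:1:1 reaction, so moles_C equals moles of the limiter.
n_A = mass_A / M_A = 11.27 / 80.49 = 0.140017 mol
n_B = mass_B / M_B = 18.96 / 58.16 = 0.325997 mol
Limiting reagent: A (smaller), n_limiting = 0.140017 mol
mass_C = n_limiting * M_C = 0.140017 * 138.65
mass_C = 19.41335705 g, rounded to 4 dp:

19.4134 g


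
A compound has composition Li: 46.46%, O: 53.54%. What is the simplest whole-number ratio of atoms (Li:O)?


Assume 100 g of compound, divide each mass% by atomic mass to get moles, then normalize by the smallest to get a raw atom ratio.
Moles per 100 g: Li: 46.46/6.941 = 6.6936, O: 53.54/15.999 = 3.3465
Raw ratio (divide by min = 3.3465): Li: 2.0, O: 1.0
Multiply by 1 to clear fractions: Li: 2.0 ~= 2, O: 1.0 ~= 1
Reduce by GCD to get the simplest whole-number ratio:

2:1


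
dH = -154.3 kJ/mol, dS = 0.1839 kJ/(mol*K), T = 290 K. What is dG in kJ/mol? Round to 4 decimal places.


Gibbs: dG = dH - T*dS (consistent units, dS already in kJ/(mol*K)).
T*dS = 290 * 0.1839 = 53.331
dG = -154.3 - (53.331)
dG = -207.631 kJ/mol, rounded to 4 dp:

-207.6310 kJ/mol


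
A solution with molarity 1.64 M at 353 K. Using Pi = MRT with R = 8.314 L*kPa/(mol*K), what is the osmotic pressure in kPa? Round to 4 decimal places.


Osmotic pressure (van't Hoff): Pi = M*R*T.
RT = 8.314 * 353 = 2934.842
Pi = 1.64 * 2934.842
Pi = 4813.14088 kPa, rounded to 4 dp:

4813.1409 kPa


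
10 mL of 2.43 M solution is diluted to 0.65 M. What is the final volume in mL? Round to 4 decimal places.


Dilution: M1*V1 = M2*V2, solve for V2.
V2 = M1*V1 / M2
V2 = 2.43 * 10 / 0.65
V2 = 24.3 / 0.65
V2 = 37.38461538 mL, rounded to 4 dp:

37.3846 mL


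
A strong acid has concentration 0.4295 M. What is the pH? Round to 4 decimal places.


A strong acid dissociates completely, so [H+] equals the given concentration.
pH = -log10([H+]) = -log10(0.4295)
pH = 0.36703683, rounded to 4 dp:

0.3670


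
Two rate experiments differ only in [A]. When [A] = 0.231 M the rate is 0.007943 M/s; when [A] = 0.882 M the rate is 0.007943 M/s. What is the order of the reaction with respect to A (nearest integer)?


Rate is proportional to [A]^n, so rate2/rate1 = ([A]2/[A]1)^n. Take logs to solve for n.
rate2/rate1 = 0.007943 / 0.007943 = 1.0
[A]2/[A]1 = 0.882 / 0.231 = 3.8182
n = ln(1.0) / ln(3.8182) = 0.0
Nearest integer order:

0


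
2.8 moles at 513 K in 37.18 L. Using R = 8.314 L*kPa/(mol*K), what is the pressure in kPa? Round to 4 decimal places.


PV = nRT, solve for P = nRT / V.
nRT = 2.8 * 8.314 * 513 = 11942.2296
P = 11942.2296 / 37.18
P = 321.20036579 kPa, rounded to 4 dp:

321.2004 kPa


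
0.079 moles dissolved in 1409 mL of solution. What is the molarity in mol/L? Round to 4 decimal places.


Convert volume to liters: V_L = V_mL / 1000.
V_L = 1409 / 1000 = 1.409 L
M = n / V_L = 0.079 / 1.409
M = 0.05606813 mol/L, rounded to 4 dp:

0.0561 mol/L


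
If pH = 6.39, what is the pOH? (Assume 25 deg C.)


At 25 deg C, pH + pOH = 14.
pOH = 14 - pH = 14 - 6.39
pOH = 7.61:

7.61


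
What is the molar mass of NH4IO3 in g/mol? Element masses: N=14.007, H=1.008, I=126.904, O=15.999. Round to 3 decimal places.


M = sum(count * atomic_mass) over atoms.
M = 1*14.007 + 4*1.008 + 1*126.904 + 3*15.999
M = 14.007 + 4.032 + 126.904 + 47.997
M = 192.94 g/mol, rounded to 3 dp:

192.940 g/mol


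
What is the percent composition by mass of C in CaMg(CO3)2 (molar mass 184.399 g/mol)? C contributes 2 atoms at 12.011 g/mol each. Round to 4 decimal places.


pct = 100 * (n_elem * M_elem) / M_total
mass_contribution = 2 * 12.011 = 24.022 g/mol
pct = 100 * 24.022 / 184.399
pct = 13.02718561 %, rounded to 4 dp:

13.0272 %


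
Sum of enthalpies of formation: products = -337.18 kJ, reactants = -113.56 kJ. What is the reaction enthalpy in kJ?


dH_rxn = sum(dH_f products) - sum(dH_f reactants)
dH_rxn = -337.18 - (-113.56)
dH_rxn = -223.62 kJ:

-223.62 kJ


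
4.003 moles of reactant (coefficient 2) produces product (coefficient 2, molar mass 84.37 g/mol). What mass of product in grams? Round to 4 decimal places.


Use the coefficient ratio to convert reactant moles to product moles, then multiply by the product's molar mass.
moles_P = moles_R * (coeff_P / coeff_R) = 4.003 * (2/2) = 4.003
mass_P = moles_P * M_P = 4.003 * 84.37
mass_P = 337.73311 g, rounded to 4 dp:

337.7331 g


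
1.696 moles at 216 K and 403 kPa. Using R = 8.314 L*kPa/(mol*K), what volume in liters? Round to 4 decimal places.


PV = nRT, solve for V = nRT / P.
nRT = 1.696 * 8.314 * 216 = 3045.7175
V = 3045.7175 / 403
V = 7.55761166 L, rounded to 4 dp:

7.5576 L


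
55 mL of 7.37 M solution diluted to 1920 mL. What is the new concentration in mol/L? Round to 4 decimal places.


Dilution: M1*V1 = M2*V2, solve for M2.
M2 = M1*V1 / V2
M2 = 7.37 * 55 / 1920
M2 = 405.35 / 1920
M2 = 0.21111979 mol/L, rounded to 4 dp:

0.2111 mol/L


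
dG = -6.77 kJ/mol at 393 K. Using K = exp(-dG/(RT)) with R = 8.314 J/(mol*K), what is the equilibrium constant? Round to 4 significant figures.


dG is in kJ/mol; multiply by 1000 to match R in J/(mol*K).
RT = 8.314 * 393 = 3267.402 J/mol
exponent = -dG*1000 / (RT) = -(-6.77*1000) / 3267.402 = 2.07198257
K = exp(2.07198257)
K = 7.9405502, rounded to 4 significant figures:

7.941


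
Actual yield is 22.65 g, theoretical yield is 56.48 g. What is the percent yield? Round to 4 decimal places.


% yield = 100 * actual / theoretical
% yield = 100 * 22.65 / 56.48
% yield = 40.10269122 %, rounded to 4 dp:

40.1027 %


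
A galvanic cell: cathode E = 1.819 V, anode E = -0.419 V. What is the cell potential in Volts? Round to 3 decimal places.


Standard cell potential: E_cell = E_cathode - E_anode.
E_cell = 1.819 - (-0.419)
E_cell = 2.238 V, rounded to 3 dp:

2.238 V


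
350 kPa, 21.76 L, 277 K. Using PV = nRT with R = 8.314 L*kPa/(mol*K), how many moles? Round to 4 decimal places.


PV = nRT, solve for n = PV / (RT).
PV = 350 * 21.76 = 7616.0
RT = 8.314 * 277 = 2302.978
n = 7616.0 / 2302.978
n = 3.30702247 mol, rounded to 4 dp:

3.3070 mol


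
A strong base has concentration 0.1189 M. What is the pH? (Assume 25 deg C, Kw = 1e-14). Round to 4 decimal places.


A strong base dissociates completely, so [OH-] equals the given concentration.
pOH = -log10([OH-]) = -log10(0.1189) = 0.924818
pH = 14 - pOH = 14 - 0.924818
pH = 13.075182, rounded to 4 dp:

13.0752


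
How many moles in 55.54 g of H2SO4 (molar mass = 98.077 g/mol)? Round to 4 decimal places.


n = mass / M
n = 55.54 / 98.077
n = 0.56628975 mol, rounded to 4 dp:

0.5663 mol


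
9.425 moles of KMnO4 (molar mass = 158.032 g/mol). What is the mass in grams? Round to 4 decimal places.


mass = n * M
mass = 9.425 * 158.032
mass = 1489.4516 g, rounded to 4 dp:

1489.4516 g


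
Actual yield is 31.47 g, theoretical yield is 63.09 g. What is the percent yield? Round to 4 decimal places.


% yield = 100 * actual / theoretical
% yield = 100 * 31.47 / 63.09
% yield = 49.88112221 %, rounded to 4 dp:

49.8811 %


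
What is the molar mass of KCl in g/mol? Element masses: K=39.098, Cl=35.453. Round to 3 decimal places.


M = sum(count * atomic_mass) over atoms.
M = 1*39.098 + 1*35.453
M = 39.098 + 35.453
M = 74.551 g/mol, rounded to 3 dp:

74.551 g/mol


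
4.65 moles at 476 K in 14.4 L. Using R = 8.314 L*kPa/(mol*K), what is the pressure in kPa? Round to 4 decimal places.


PV = nRT, solve for P = nRT / V.
nRT = 4.65 * 8.314 * 476 = 18402.2076
P = 18402.2076 / 14.4
P = 1277.93108333 kPa, rounded to 4 dp:

1277.9311 kPa


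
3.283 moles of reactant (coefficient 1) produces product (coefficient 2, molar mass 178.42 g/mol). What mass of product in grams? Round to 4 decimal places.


Use the coefficient ratio to convert reactant moles to product moles, then multiply by the product's molar mass.
moles_P = moles_R * (coeff_P / coeff_R) = 3.283 * (2/1) = 6.566
mass_P = moles_P * M_P = 6.566 * 178.42
mass_P = 1171.50572 g, rounded to 4 dp:

1171.5057 g


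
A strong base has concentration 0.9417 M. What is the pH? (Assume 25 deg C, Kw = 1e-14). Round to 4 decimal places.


A strong base dissociates completely, so [OH-] equals the given concentration.
pOH = -log10([OH-]) = -log10(0.9417) = 0.026087
pH = 14 - pOH = 14 - 0.026087
pH = 13.973913, rounded to 4 dp:

13.9739


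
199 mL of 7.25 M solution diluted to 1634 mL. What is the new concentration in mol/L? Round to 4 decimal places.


Dilution: M1*V1 = M2*V2, solve for M2.
M2 = M1*V1 / V2
M2 = 7.25 * 199 / 1634
M2 = 1442.75 / 1634
M2 = 0.88295594 mol/L, rounded to 4 dp:

0.8830 mol/L


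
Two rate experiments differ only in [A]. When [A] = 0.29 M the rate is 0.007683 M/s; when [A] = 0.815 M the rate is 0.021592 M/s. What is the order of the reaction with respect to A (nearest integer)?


Rate is proportional to [A]^n, so rate2/rate1 = ([A]2/[A]1)^n. Take logs to solve for n.
rate2/rate1 = 0.021592 / 0.007683 = 2.8104
[A]2/[A]1 = 0.815 / 0.29 = 2.8103
n = ln(2.8104) / ln(2.8103) = 1.0
Nearest integer order:

1


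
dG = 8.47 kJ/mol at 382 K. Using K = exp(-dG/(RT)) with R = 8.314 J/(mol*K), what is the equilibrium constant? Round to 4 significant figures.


dG is in kJ/mol; multiply by 1000 to match R in J/(mol*K).
RT = 8.314 * 382 = 3175.948 J/mol
exponent = -dG*1000 / (RT) = -(8.47*1000) / 3175.948 = -2.66692024
K = exp(-2.66692024)
K = 0.069465834, rounded to 4 significant figures:

0.06947


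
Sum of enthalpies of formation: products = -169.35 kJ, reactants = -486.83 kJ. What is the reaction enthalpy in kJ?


dH_rxn = sum(dH_f products) - sum(dH_f reactants)
dH_rxn = -169.35 - (-486.83)
dH_rxn = 317.48 kJ:

317.48 kJ


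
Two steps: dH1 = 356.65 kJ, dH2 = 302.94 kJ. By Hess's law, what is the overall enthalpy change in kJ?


Hess's law: enthalpy is a state function, so add the step enthalpies.
dH_total = dH1 + dH2 = 356.65 + (302.94)
dH_total = 659.59 kJ:

659.59 kJ


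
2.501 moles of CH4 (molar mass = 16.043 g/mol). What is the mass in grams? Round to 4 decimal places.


mass = n * M
mass = 2.501 * 16.043
mass = 40.123543 g, rounded to 4 dp:

40.1235 g


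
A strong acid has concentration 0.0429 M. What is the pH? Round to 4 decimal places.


A strong acid dissociates completely, so [H+] equals the given concentration.
pH = -log10([H+]) = -log10(0.0429)
pH = 1.36754271, rounded to 4 dp:

1.3675


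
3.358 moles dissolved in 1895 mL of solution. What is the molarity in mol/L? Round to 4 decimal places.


Convert volume to liters: V_L = V_mL / 1000.
V_L = 1895 / 1000 = 1.895 L
M = n / V_L = 3.358 / 1.895
M = 1.77203166 mol/L, rounded to 4 dp:

1.7720 mol/L


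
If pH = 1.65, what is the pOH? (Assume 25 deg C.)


At 25 deg C, pH + pOH = 14.
pOH = 14 - pH = 14 - 1.65
pOH = 12.35:

12.35


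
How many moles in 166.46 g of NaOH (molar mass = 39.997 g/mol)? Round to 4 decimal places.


n = mass / M
n = 166.46 / 39.997
n = 4.16181214 mol, rounded to 4 dp:

4.1618 mol


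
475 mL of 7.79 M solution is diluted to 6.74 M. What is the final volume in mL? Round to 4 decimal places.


Dilution: M1*V1 = M2*V2, solve for V2.
V2 = M1*V1 / M2
V2 = 7.79 * 475 / 6.74
V2 = 3700.25 / 6.74
V2 = 548.99851632 mL, rounded to 4 dp:

548.9985 mL


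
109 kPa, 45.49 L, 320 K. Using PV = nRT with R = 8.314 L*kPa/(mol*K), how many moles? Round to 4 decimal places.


PV = nRT, solve for n = PV / (RT).
PV = 109 * 45.49 = 4958.41
RT = 8.314 * 320 = 2660.48
n = 4958.41 / 2660.48
n = 1.8637276 mol, rounded to 4 dp:

1.8637 mol


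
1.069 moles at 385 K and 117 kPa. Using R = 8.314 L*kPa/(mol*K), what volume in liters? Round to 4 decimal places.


PV = nRT, solve for V = nRT / P.
nRT = 1.069 * 8.314 * 385 = 3421.7514
V = 3421.7514 / 117
V = 29.24573846 L, rounded to 4 dp:

29.2457 L


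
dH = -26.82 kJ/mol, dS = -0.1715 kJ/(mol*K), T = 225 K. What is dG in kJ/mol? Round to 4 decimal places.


Gibbs: dG = dH - T*dS (consistent units, dS already in kJ/(mol*K)).
T*dS = 225 * -0.1715 = -38.5875
dG = -26.82 - (-38.5875)
dG = 11.7675 kJ/mol, rounded to 4 dp:

11.7675 kJ/mol


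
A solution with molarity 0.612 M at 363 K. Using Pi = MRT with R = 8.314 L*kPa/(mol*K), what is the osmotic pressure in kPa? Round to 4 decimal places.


Osmotic pressure (van't Hoff): Pi = M*R*T.
RT = 8.314 * 363 = 3017.982
Pi = 0.612 * 3017.982
Pi = 1847.004984 kPa, rounded to 4 dp:

1847.0050 kPa


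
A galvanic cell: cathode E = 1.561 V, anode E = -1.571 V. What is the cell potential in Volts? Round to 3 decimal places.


Standard cell potential: E_cell = E_cathode - E_anode.
E_cell = 1.561 - (-1.571)
E_cell = 3.132 V, rounded to 3 dp:

3.132 V


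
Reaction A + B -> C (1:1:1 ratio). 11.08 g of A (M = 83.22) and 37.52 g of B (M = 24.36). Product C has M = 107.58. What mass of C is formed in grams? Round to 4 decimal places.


Find moles of each reactant; the smaller value is the limiting reagent in a 1:1:1 reaction, so moles_C equals moles of the limiter.
n_A = mass_A / M_A = 11.08 / 83.22 = 0.133141 mol
n_B = mass_B / M_B = 37.52 / 24.36 = 1.54023 mol
Limiting reagent: A (smaller), n_limiting = 0.133141 mol
mass_C = n_limiting * M_C = 0.133141 * 107.58
mass_C = 14.32330878 g, rounded to 4 dp:

14.3233 g


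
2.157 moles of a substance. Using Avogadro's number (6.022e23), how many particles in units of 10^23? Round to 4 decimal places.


N = n * NA, then divide by 1e23 for the requested units.
N / 1e23 = n * 6.022
N / 1e23 = 2.157 * 6.022
N / 1e23 = 12.989454, rounded to 4 dp:

12.9895


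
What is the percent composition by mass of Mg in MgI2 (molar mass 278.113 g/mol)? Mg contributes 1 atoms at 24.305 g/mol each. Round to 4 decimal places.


pct = 100 * (n_elem * M_elem) / M_total
mass_contribution = 1 * 24.305 = 24.305 g/mol
pct = 100 * 24.305 / 278.113
pct = 8.73925347 %, rounded to 4 dp:

8.7393 %


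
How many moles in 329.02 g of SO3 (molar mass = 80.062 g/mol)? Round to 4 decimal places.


n = mass / M
n = 329.02 / 80.062
n = 4.10956509 mol, rounded to 4 dp:

4.1096 mol


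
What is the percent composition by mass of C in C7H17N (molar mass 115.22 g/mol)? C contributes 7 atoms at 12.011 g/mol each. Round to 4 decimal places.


pct = 100 * (n_elem * M_elem) / M_total
mass_contribution = 7 * 12.011 = 84.077 g/mol
pct = 100 * 84.077 / 115.22
pct = 72.9708384 %, rounded to 4 dp:

72.9708 %


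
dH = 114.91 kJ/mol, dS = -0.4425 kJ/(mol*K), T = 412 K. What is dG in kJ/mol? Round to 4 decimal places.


Gibbs: dG = dH - T*dS (consistent units, dS already in kJ/(mol*K)).
T*dS = 412 * -0.4425 = -182.31
dG = 114.91 - (-182.31)
dG = 297.22 kJ/mol, rounded to 4 dp:

297.2200 kJ/mol


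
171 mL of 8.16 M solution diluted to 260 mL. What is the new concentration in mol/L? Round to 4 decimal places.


Dilution: M1*V1 = M2*V2, solve for M2.
M2 = M1*V1 / V2
M2 = 8.16 * 171 / 260
M2 = 1395.36 / 260
M2 = 5.36676923 mol/L, rounded to 4 dp:

5.3668 mol/L


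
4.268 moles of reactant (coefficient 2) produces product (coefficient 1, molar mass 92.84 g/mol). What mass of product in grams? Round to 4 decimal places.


Use the coefficient ratio to convert reactant moles to product moles, then multiply by the product's molar mass.
moles_P = moles_R * (coeff_P / coeff_R) = 4.268 * (1/2) = 2.134
mass_P = moles_P * M_P = 2.134 * 92.84
mass_P = 198.12056 g, rounded to 4 dp:

198.1206 g


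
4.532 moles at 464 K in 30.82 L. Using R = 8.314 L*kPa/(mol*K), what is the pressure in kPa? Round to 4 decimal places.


PV = nRT, solve for P = nRT / V.
nRT = 4.532 * 8.314 * 464 = 17483.0783
P = 17483.0783 / 30.82
P = 567.26405905 kPa, rounded to 4 dp:

567.2641 kPa


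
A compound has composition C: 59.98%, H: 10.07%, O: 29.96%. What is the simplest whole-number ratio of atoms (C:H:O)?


Assume 100 g of compound, divide each mass% by atomic mass to get moles, then normalize by the smallest to get a raw atom ratio.
Moles per 100 g: C: 59.98/12.011 = 4.9938, H: 10.07/1.008 = 9.9901, O: 29.96/15.999 = 1.8726
Raw ratio (divide by min = 1.8726): C: 2.667, H: 5.335, O: 1.0
Multiply by 3 to clear fractions: C: 8.0 ~= 8, H: 16.004 ~= 16, O: 3.0 ~= 3
Reduce by GCD to get the simplest whole-number ratio:

8:16:3


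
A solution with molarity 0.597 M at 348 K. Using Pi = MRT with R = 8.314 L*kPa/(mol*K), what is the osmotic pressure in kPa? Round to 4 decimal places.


Osmotic pressure (van't Hoff): Pi = M*R*T.
RT = 8.314 * 348 = 2893.272
Pi = 0.597 * 2893.272
Pi = 1727.283384 kPa, rounded to 4 dp:

1727.2834 kPa


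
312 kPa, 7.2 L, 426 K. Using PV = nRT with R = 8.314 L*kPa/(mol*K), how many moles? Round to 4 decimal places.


PV = nRT, solve for n = PV / (RT).
PV = 312 * 7.2 = 2246.4
RT = 8.314 * 426 = 3541.764
n = 2246.4 / 3541.764
n = 0.63426022 mol, rounded to 4 dp:

0.6343 mol


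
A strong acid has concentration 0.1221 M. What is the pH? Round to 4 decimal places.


A strong acid dissociates completely, so [H+] equals the given concentration.
pH = -log10([H+]) = -log10(0.1221)
pH = 0.91328434, rounded to 4 dp:

0.9133


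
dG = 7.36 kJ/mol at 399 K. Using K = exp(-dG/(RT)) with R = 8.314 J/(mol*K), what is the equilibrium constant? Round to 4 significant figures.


dG is in kJ/mol; multiply by 1000 to match R in J/(mol*K).
RT = 8.314 * 399 = 3317.286 J/mol
exponent = -dG*1000 / (RT) = -(7.36*1000) / 3317.286 = -2.21868117
K = exp(-2.21868117)
K = 0.10875244, rounded to 4 significant figures:

0.1088


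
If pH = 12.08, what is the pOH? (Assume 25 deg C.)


At 25 deg C, pH + pOH = 14.
pOH = 14 - pH = 14 - 12.08
pOH = 1.92:

1.92


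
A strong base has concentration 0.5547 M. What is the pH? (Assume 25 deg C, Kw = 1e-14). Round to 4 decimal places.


A strong base dissociates completely, so [OH-] equals the given concentration.
pOH = -log10([OH-]) = -log10(0.5547) = 0.255942
pH = 14 - pOH = 14 - 0.255942
pH = 13.744058, rounded to 4 dp:

13.7441


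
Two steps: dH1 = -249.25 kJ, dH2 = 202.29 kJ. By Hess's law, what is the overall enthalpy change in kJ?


Hess's law: enthalpy is a state function, so add the step enthalpies.
dH_total = dH1 + dH2 = -249.25 + (202.29)
dH_total = -46.96 kJ:

-46.96 kJ


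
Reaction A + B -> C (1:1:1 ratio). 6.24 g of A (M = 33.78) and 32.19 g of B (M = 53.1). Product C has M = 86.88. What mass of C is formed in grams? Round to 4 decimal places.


Find moles of each reactant; the smaller value is the limiting reagent in a 1:1:1 reaction, so moles_C equals moles of the limiter.
n_A = mass_A / M_A = 6.24 / 33.78 = 0.184725 mol
n_B = mass_B / M_B = 32.19 / 53.1 = 0.606215 mol
Limiting reagent: A (smaller), n_limiting = 0.184725 mol
mass_C = n_limiting * M_C = 0.184725 * 86.88
mass_C = 16.048908 g, rounded to 4 dp:

16.0489 g


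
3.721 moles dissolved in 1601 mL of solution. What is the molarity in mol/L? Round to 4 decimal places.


Convert volume to liters: V_L = V_mL / 1000.
V_L = 1601 / 1000 = 1.601 L
M = n / V_L = 3.721 / 1.601
M = 2.32417239 mol/L, rounded to 4 dp:

2.3242 mol/L


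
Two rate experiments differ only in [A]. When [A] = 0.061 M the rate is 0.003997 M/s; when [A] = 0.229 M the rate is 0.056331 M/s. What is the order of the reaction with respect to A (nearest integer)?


Rate is proportional to [A]^n, so rate2/rate1 = ([A]2/[A]1)^n. Take logs to solve for n.
rate2/rate1 = 0.056331 / 0.003997 = 14.0933
[A]2/[A]1 = 0.229 / 0.061 = 3.7541
n = ln(14.0933) / ln(3.7541) = 2.0
Nearest integer order:

2


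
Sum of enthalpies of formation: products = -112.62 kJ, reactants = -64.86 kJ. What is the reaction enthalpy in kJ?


dH_rxn = sum(dH_f products) - sum(dH_f reactants)
dH_rxn = -112.62 - (-64.86)
dH_rxn = -47.76 kJ:

-47.76 kJ


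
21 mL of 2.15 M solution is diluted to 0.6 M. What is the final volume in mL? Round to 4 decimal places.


Dilution: M1*V1 = M2*V2, solve for V2.
V2 = M1*V1 / M2
V2 = 2.15 * 21 / 0.6
V2 = 45.15 / 0.6
V2 = 75.25 mL, rounded to 4 dp:

75.2500 mL


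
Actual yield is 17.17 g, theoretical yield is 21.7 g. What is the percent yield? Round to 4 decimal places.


% yield = 100 * actual / theoretical
% yield = 100 * 17.17 / 21.7
% yield = 79.12442396 %, rounded to 4 dp:

79.1244 %


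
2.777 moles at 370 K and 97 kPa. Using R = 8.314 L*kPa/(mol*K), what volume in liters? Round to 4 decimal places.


PV = nRT, solve for V = nRT / P.
nRT = 2.777 * 8.314 * 370 = 8542.5519
V = 8542.5519 / 97
V = 88.06754536 L, rounded to 4 dp:

88.0675 L


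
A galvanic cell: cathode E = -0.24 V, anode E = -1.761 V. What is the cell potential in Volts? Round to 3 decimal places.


Standard cell potential: E_cell = E_cathode - E_anode.
E_cell = -0.24 - (-1.761)
E_cell = 1.521 V, rounded to 3 dp:

1.521 V


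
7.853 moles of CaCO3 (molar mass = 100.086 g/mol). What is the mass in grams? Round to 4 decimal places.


mass = n * M
mass = 7.853 * 100.086
mass = 785.975358 g, rounded to 4 dp:

785.9754 g


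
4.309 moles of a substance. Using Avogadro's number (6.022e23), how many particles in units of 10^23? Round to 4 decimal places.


N = n * NA, then divide by 1e23 for the requested units.
N / 1e23 = n * 6.022
N / 1e23 = 4.309 * 6.022
N / 1e23 = 25.948798, rounded to 4 dp:

25.9488


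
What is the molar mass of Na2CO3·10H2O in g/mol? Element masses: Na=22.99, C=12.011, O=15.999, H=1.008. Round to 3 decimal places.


M = sum(count * atomic_mass) over atoms.
M = 2*22.99 + 1*12.011 + 13*15.999 + 20*1.008
M = 45.98 + 12.011 + 207.987 + 20.16
M = 286.138 g/mol, rounded to 3 dp:

286.138 g/mol


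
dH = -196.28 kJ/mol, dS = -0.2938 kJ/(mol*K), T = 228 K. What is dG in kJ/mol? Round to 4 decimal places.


Gibbs: dG = dH - T*dS (consistent units, dS already in kJ/(mol*K)).
T*dS = 228 * -0.2938 = -66.9864
dG = -196.28 - (-66.9864)
dG = -129.2936 kJ/mol, rounded to 4 dp:

-129.2936 kJ/mol


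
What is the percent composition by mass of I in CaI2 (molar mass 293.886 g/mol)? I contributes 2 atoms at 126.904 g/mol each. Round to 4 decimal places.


pct = 100 * (n_elem * M_elem) / M_total
mass_contribution = 2 * 126.904 = 253.808 g/mol
pct = 100 * 253.808 / 293.886
pct = 86.36273929 %, rounded to 4 dp:

86.3627 %


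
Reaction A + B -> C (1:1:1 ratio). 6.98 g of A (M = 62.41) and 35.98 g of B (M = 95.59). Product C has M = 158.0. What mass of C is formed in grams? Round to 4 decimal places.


Find moles of each reactant; the smaller value is the limiting reagent in a 1:1:1 reaction, so moles_C equals moles of the limiter.
n_A = mass_A / M_A = 6.98 / 62.41 = 0.111841 mol
n_B = mass_B / M_B = 35.98 / 95.59 = 0.376399 mol
Limiting reagent: A (smaller), n_limiting = 0.111841 mol
mass_C = n_limiting * M_C = 0.111841 * 158.0
mass_C = 17.670878 g, rounded to 4 dp:

17.6709 g


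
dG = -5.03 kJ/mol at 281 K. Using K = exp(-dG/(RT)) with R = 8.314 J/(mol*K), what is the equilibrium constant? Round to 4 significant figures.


dG is in kJ/mol; multiply by 1000 to match R in J/(mol*K).
RT = 8.314 * 281 = 2336.234 J/mol
exponent = -dG*1000 / (RT) = -(-5.03*1000) / 2336.234 = 2.15303775
K = exp(2.15303775)
K = 8.6109767, rounded to 4 significant figures:

8.611


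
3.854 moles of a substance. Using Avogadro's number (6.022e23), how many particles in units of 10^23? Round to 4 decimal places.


N = n * NA, then divide by 1e23 for the requested units.
N / 1e23 = n * 6.022
N / 1e23 = 3.854 * 6.022
N / 1e23 = 23.208788, rounded to 4 dp:

23.2088


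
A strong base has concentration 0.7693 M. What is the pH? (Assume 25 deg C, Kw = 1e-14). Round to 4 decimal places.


A strong base dissociates completely, so [OH-] equals the given concentration.
pOH = -log10([OH-]) = -log10(0.7693) = 0.113904
pH = 14 - pOH = 14 - 0.113904
pH = 13.886096, rounded to 4 dp:

13.8861


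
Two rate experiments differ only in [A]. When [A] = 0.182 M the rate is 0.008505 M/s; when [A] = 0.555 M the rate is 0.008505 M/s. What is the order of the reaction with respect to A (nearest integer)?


Rate is proportional to [A]^n, so rate2/rate1 = ([A]2/[A]1)^n. Take logs to solve for n.
rate2/rate1 = 0.008505 / 0.008505 = 1.0
[A]2/[A]1 = 0.555 / 0.182 = 3.0495
n = ln(1.0) / ln(3.0495) = 0.0
Nearest integer order:

0


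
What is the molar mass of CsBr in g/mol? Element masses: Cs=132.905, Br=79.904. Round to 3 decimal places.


M = sum(count * atomic_mass) over atoms.
M = 1*132.905 + 1*79.904
M = 132.905 + 79.904
M = 212.809 g/mol, rounded to 3 dp:

212.809 g/mol


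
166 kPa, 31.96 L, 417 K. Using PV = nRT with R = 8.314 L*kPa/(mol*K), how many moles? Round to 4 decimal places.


PV = nRT, solve for n = PV / (RT).
PV = 166 * 31.96 = 5305.36
RT = 8.314 * 417 = 3466.938
n = 5305.36 / 3466.938
n = 1.53027253 mol, rounded to 4 dp:

1.5303 mol


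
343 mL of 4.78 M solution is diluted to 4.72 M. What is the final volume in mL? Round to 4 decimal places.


Dilution: M1*V1 = M2*V2, solve for V2.
V2 = M1*V1 / M2
V2 = 4.78 * 343 / 4.72
V2 = 1639.54 / 4.72
V2 = 347.36016949 mL, rounded to 4 dp:

347.3602 mL


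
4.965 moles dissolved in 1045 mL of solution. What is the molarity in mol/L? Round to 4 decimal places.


Convert volume to liters: V_L = V_mL / 1000.
V_L = 1045 / 1000 = 1.045 L
M = n / V_L = 4.965 / 1.045
M = 4.75119617 mol/L, rounded to 4 dp:

4.7512 mol/L


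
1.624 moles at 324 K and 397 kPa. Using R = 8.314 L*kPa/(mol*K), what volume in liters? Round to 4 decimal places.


PV = nRT, solve for V = nRT / P.
nRT = 1.624 * 8.314 * 324 = 4374.6273
V = 4374.6273 / 397
V = 11.01921234 L, rounded to 4 dp:

11.0192 L


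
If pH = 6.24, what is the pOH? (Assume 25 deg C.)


At 25 deg C, pH + pOH = 14.
pOH = 14 - pH = 14 - 6.24
pOH = 7.76:

7.76


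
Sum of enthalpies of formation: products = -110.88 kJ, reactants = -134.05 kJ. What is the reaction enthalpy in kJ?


dH_rxn = sum(dH_f products) - sum(dH_f reactants)
dH_rxn = -110.88 - (-134.05)
dH_rxn = 23.17 kJ:

23.17 kJ


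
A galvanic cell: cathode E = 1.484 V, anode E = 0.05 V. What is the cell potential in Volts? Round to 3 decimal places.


Standard cell potential: E_cell = E_cathode - E_anode.
E_cell = 1.484 - (0.05)
E_cell = 1.434 V, rounded to 3 dp:

1.434 V


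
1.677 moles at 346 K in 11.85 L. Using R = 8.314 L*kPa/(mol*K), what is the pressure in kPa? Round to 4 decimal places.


PV = nRT, solve for P = nRT / V.
nRT = 1.677 * 8.314 * 346 = 4824.132
P = 4824.132 / 11.85
P = 407.09974684 kPa, rounded to 4 dp:

407.0997 kPa


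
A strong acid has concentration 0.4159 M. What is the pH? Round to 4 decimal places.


A strong acid dissociates completely, so [H+] equals the given concentration.
pH = -log10([H+]) = -log10(0.4159)
pH = 0.38101108, rounded to 4 dp:

0.3810


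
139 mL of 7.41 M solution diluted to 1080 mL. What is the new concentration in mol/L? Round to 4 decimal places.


Dilution: M1*V1 = M2*V2, solve for M2.
M2 = M1*V1 / V2
M2 = 7.41 * 139 / 1080
M2 = 1029.99 / 1080
M2 = 0.95369444 mol/L, rounded to 4 dp:

0.9537 mol/L


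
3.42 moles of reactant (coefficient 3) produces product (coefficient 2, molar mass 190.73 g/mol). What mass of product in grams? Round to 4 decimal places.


Use the coefficient ratio to convert reactant moles to product moles, then multiply by the product's molar mass.
moles_P = moles_R * (coeff_P / coeff_R) = 3.42 * (2/3) = 2.28
mass_P = moles_P * M_P = 2.28 * 190.73
mass_P = 434.8644 g, rounded to 4 dp:

434.8644 g
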